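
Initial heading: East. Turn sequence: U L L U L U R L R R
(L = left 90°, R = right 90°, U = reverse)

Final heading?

Answer: Final heading: South

Derivation:
Start: East
  U (U-turn (180°)) -> West
  L (left (90° counter-clockwise)) -> South
  L (left (90° counter-clockwise)) -> East
  U (U-turn (180°)) -> West
  L (left (90° counter-clockwise)) -> South
  U (U-turn (180°)) -> North
  R (right (90° clockwise)) -> East
  L (left (90° counter-clockwise)) -> North
  R (right (90° clockwise)) -> East
  R (right (90° clockwise)) -> South
Final: South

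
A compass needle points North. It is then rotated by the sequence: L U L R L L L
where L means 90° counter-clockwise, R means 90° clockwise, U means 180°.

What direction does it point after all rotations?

Start: North
  L (left (90° counter-clockwise)) -> West
  U (U-turn (180°)) -> East
  L (left (90° counter-clockwise)) -> North
  R (right (90° clockwise)) -> East
  L (left (90° counter-clockwise)) -> North
  L (left (90° counter-clockwise)) -> West
  L (left (90° counter-clockwise)) -> South
Final: South

Answer: Final heading: South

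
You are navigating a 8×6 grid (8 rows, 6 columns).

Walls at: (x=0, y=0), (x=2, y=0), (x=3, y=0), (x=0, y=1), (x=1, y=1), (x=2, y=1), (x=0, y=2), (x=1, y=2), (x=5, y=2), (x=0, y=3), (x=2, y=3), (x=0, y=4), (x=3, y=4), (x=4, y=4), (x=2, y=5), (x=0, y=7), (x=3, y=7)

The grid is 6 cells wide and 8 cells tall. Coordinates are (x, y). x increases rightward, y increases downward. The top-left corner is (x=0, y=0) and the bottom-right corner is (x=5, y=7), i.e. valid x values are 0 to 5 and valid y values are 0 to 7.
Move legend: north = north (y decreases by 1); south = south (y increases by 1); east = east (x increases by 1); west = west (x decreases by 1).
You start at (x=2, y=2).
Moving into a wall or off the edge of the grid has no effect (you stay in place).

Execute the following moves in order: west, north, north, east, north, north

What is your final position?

Start: (x=2, y=2)
  west (west): blocked, stay at (x=2, y=2)
  north (north): blocked, stay at (x=2, y=2)
  north (north): blocked, stay at (x=2, y=2)
  east (east): (x=2, y=2) -> (x=3, y=2)
  north (north): (x=3, y=2) -> (x=3, y=1)
  north (north): blocked, stay at (x=3, y=1)
Final: (x=3, y=1)

Answer: Final position: (x=3, y=1)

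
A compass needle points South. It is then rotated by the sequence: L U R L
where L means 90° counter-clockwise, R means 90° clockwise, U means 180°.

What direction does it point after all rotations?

Answer: Final heading: West

Derivation:
Start: South
  L (left (90° counter-clockwise)) -> East
  U (U-turn (180°)) -> West
  R (right (90° clockwise)) -> North
  L (left (90° counter-clockwise)) -> West
Final: West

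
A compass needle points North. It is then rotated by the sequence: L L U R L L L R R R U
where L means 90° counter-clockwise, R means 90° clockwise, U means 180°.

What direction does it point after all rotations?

Start: North
  L (left (90° counter-clockwise)) -> West
  L (left (90° counter-clockwise)) -> South
  U (U-turn (180°)) -> North
  R (right (90° clockwise)) -> East
  L (left (90° counter-clockwise)) -> North
  L (left (90° counter-clockwise)) -> West
  L (left (90° counter-clockwise)) -> South
  R (right (90° clockwise)) -> West
  R (right (90° clockwise)) -> North
  R (right (90° clockwise)) -> East
  U (U-turn (180°)) -> West
Final: West

Answer: Final heading: West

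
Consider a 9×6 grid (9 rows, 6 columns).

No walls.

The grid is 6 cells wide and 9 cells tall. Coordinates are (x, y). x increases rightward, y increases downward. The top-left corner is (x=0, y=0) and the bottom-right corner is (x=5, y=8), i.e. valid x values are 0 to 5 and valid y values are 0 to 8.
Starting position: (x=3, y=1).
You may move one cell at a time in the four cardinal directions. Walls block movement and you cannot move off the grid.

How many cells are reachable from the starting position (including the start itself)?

Answer: Reachable cells: 54

Derivation:
BFS flood-fill from (x=3, y=1):
  Distance 0: (x=3, y=1)
  Distance 1: (x=3, y=0), (x=2, y=1), (x=4, y=1), (x=3, y=2)
  Distance 2: (x=2, y=0), (x=4, y=0), (x=1, y=1), (x=5, y=1), (x=2, y=2), (x=4, y=2), (x=3, y=3)
  Distance 3: (x=1, y=0), (x=5, y=0), (x=0, y=1), (x=1, y=2), (x=5, y=2), (x=2, y=3), (x=4, y=3), (x=3, y=4)
  Distance 4: (x=0, y=0), (x=0, y=2), (x=1, y=3), (x=5, y=3), (x=2, y=4), (x=4, y=4), (x=3, y=5)
  Distance 5: (x=0, y=3), (x=1, y=4), (x=5, y=4), (x=2, y=5), (x=4, y=5), (x=3, y=6)
  Distance 6: (x=0, y=4), (x=1, y=5), (x=5, y=5), (x=2, y=6), (x=4, y=6), (x=3, y=7)
  Distance 7: (x=0, y=5), (x=1, y=6), (x=5, y=6), (x=2, y=7), (x=4, y=7), (x=3, y=8)
  Distance 8: (x=0, y=6), (x=1, y=7), (x=5, y=7), (x=2, y=8), (x=4, y=8)
  Distance 9: (x=0, y=7), (x=1, y=8), (x=5, y=8)
  Distance 10: (x=0, y=8)
Total reachable: 54 (grid has 54 open cells total)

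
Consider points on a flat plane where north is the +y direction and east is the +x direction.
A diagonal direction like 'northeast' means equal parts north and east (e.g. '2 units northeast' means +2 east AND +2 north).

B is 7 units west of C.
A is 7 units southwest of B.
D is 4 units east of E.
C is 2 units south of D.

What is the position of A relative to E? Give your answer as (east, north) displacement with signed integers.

Answer: A is at (east=-10, north=-9) relative to E.

Derivation:
Place E at the origin (east=0, north=0).
  D is 4 units east of E: delta (east=+4, north=+0); D at (east=4, north=0).
  C is 2 units south of D: delta (east=+0, north=-2); C at (east=4, north=-2).
  B is 7 units west of C: delta (east=-7, north=+0); B at (east=-3, north=-2).
  A is 7 units southwest of B: delta (east=-7, north=-7); A at (east=-10, north=-9).
Therefore A relative to E: (east=-10, north=-9).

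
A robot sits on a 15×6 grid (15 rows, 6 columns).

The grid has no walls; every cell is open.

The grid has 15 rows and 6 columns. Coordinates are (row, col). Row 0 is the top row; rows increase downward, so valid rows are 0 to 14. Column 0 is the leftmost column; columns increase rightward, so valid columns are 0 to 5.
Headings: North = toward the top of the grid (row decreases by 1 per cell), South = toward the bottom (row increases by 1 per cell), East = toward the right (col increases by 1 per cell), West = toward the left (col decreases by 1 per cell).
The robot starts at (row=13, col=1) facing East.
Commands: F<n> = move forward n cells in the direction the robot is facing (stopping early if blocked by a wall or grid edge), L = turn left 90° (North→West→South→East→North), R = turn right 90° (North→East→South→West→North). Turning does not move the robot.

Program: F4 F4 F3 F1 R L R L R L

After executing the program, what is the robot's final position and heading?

Answer: Final position: (row=13, col=5), facing East

Derivation:
Start: (row=13, col=1), facing East
  F4: move forward 4, now at (row=13, col=5)
  F4: move forward 0/4 (blocked), now at (row=13, col=5)
  F3: move forward 0/3 (blocked), now at (row=13, col=5)
  F1: move forward 0/1 (blocked), now at (row=13, col=5)
  R: turn right, now facing South
  L: turn left, now facing East
  R: turn right, now facing South
  L: turn left, now facing East
  R: turn right, now facing South
  L: turn left, now facing East
Final: (row=13, col=5), facing East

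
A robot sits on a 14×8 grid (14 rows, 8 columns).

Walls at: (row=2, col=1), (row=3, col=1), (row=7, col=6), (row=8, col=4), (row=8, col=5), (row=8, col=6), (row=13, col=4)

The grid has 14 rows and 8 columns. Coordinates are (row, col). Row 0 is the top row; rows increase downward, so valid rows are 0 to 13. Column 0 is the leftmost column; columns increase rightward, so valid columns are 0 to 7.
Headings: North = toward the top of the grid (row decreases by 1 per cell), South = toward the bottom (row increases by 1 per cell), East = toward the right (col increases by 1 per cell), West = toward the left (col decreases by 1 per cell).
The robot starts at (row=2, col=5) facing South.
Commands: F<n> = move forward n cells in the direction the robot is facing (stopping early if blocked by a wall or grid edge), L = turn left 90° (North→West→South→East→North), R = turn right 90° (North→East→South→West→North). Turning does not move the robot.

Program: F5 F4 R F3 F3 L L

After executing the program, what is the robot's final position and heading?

Start: (row=2, col=5), facing South
  F5: move forward 5, now at (row=7, col=5)
  F4: move forward 0/4 (blocked), now at (row=7, col=5)
  R: turn right, now facing West
  F3: move forward 3, now at (row=7, col=2)
  F3: move forward 2/3 (blocked), now at (row=7, col=0)
  L: turn left, now facing South
  L: turn left, now facing East
Final: (row=7, col=0), facing East

Answer: Final position: (row=7, col=0), facing East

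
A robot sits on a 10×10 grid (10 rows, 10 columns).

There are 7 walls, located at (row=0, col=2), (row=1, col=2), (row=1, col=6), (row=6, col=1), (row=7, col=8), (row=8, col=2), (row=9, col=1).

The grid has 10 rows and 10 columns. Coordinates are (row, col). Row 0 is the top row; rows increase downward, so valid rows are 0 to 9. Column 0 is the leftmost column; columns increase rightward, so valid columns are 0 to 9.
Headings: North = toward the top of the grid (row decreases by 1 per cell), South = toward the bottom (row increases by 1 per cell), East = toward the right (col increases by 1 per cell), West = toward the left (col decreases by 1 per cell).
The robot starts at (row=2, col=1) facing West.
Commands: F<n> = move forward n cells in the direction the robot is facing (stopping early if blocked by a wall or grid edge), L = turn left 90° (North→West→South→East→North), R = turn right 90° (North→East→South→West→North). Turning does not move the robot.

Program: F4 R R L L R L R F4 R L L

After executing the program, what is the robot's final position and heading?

Answer: Final position: (row=0, col=0), facing West

Derivation:
Start: (row=2, col=1), facing West
  F4: move forward 1/4 (blocked), now at (row=2, col=0)
  R: turn right, now facing North
  R: turn right, now facing East
  L: turn left, now facing North
  L: turn left, now facing West
  R: turn right, now facing North
  L: turn left, now facing West
  R: turn right, now facing North
  F4: move forward 2/4 (blocked), now at (row=0, col=0)
  R: turn right, now facing East
  L: turn left, now facing North
  L: turn left, now facing West
Final: (row=0, col=0), facing West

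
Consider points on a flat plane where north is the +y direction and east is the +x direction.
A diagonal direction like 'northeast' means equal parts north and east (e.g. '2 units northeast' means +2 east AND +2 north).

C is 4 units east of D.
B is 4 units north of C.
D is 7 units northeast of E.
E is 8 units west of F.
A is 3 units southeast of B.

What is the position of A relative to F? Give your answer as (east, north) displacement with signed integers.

Answer: A is at (east=6, north=8) relative to F.

Derivation:
Place F at the origin (east=0, north=0).
  E is 8 units west of F: delta (east=-8, north=+0); E at (east=-8, north=0).
  D is 7 units northeast of E: delta (east=+7, north=+7); D at (east=-1, north=7).
  C is 4 units east of D: delta (east=+4, north=+0); C at (east=3, north=7).
  B is 4 units north of C: delta (east=+0, north=+4); B at (east=3, north=11).
  A is 3 units southeast of B: delta (east=+3, north=-3); A at (east=6, north=8).
Therefore A relative to F: (east=6, north=8).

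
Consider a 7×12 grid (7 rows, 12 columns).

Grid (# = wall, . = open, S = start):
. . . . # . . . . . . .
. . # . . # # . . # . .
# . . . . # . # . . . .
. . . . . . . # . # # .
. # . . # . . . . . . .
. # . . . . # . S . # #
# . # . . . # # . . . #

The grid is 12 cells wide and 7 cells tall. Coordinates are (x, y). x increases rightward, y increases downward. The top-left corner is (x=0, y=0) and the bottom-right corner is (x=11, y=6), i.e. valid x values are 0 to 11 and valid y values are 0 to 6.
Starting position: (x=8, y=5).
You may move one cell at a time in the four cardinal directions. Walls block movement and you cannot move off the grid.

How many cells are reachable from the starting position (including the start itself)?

BFS flood-fill from (x=8, y=5):
  Distance 0: (x=8, y=5)
  Distance 1: (x=8, y=4), (x=7, y=5), (x=9, y=5), (x=8, y=6)
  Distance 2: (x=8, y=3), (x=7, y=4), (x=9, y=4), (x=9, y=6)
  Distance 3: (x=8, y=2), (x=6, y=4), (x=10, y=4), (x=10, y=6)
  Distance 4: (x=8, y=1), (x=9, y=2), (x=6, y=3), (x=5, y=4), (x=11, y=4)
  Distance 5: (x=8, y=0), (x=7, y=1), (x=6, y=2), (x=10, y=2), (x=5, y=3), (x=11, y=3), (x=5, y=5)
  Distance 6: (x=7, y=0), (x=9, y=0), (x=10, y=1), (x=11, y=2), (x=4, y=3), (x=4, y=5), (x=5, y=6)
  Distance 7: (x=6, y=0), (x=10, y=0), (x=11, y=1), (x=4, y=2), (x=3, y=3), (x=3, y=5), (x=4, y=6)
  Distance 8: (x=5, y=0), (x=11, y=0), (x=4, y=1), (x=3, y=2), (x=2, y=3), (x=3, y=4), (x=2, y=5), (x=3, y=6)
  Distance 9: (x=3, y=1), (x=2, y=2), (x=1, y=3), (x=2, y=4)
  Distance 10: (x=3, y=0), (x=1, y=2), (x=0, y=3)
  Distance 11: (x=2, y=0), (x=1, y=1), (x=0, y=4)
  Distance 12: (x=1, y=0), (x=0, y=1), (x=0, y=5)
  Distance 13: (x=0, y=0)
Total reachable: 61 (grid has 62 open cells total)

Answer: Reachable cells: 61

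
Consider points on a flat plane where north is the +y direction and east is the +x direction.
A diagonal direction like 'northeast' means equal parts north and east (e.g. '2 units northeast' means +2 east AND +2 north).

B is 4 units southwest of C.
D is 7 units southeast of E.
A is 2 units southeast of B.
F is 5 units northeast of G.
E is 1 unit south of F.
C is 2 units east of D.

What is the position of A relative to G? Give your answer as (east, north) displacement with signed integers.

Answer: A is at (east=12, north=-9) relative to G.

Derivation:
Place G at the origin (east=0, north=0).
  F is 5 units northeast of G: delta (east=+5, north=+5); F at (east=5, north=5).
  E is 1 unit south of F: delta (east=+0, north=-1); E at (east=5, north=4).
  D is 7 units southeast of E: delta (east=+7, north=-7); D at (east=12, north=-3).
  C is 2 units east of D: delta (east=+2, north=+0); C at (east=14, north=-3).
  B is 4 units southwest of C: delta (east=-4, north=-4); B at (east=10, north=-7).
  A is 2 units southeast of B: delta (east=+2, north=-2); A at (east=12, north=-9).
Therefore A relative to G: (east=12, north=-9).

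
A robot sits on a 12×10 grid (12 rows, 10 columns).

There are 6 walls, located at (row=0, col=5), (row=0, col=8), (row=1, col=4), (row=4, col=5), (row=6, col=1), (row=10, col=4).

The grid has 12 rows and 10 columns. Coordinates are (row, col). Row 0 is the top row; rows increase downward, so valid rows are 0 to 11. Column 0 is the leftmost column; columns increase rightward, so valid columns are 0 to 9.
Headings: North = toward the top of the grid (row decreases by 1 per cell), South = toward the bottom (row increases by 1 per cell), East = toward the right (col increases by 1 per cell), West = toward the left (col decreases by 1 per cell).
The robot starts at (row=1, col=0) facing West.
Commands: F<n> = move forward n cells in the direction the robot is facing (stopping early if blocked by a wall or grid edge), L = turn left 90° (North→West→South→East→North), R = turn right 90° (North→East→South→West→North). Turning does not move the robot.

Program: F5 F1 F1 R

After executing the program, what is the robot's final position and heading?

Start: (row=1, col=0), facing West
  F5: move forward 0/5 (blocked), now at (row=1, col=0)
  F1: move forward 0/1 (blocked), now at (row=1, col=0)
  F1: move forward 0/1 (blocked), now at (row=1, col=0)
  R: turn right, now facing North
Final: (row=1, col=0), facing North

Answer: Final position: (row=1, col=0), facing North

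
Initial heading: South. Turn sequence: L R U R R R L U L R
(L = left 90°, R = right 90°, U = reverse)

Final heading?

Start: South
  L (left (90° counter-clockwise)) -> East
  R (right (90° clockwise)) -> South
  U (U-turn (180°)) -> North
  R (right (90° clockwise)) -> East
  R (right (90° clockwise)) -> South
  R (right (90° clockwise)) -> West
  L (left (90° counter-clockwise)) -> South
  U (U-turn (180°)) -> North
  L (left (90° counter-clockwise)) -> West
  R (right (90° clockwise)) -> North
Final: North

Answer: Final heading: North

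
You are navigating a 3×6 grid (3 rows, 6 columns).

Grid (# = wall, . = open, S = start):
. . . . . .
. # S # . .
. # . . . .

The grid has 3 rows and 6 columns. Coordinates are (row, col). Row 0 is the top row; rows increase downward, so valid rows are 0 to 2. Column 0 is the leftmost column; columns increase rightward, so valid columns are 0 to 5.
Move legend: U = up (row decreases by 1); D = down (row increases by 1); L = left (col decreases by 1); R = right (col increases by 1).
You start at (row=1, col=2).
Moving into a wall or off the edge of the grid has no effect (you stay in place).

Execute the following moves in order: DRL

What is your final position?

Start: (row=1, col=2)
  D (down): (row=1, col=2) -> (row=2, col=2)
  R (right): (row=2, col=2) -> (row=2, col=3)
  L (left): (row=2, col=3) -> (row=2, col=2)
Final: (row=2, col=2)

Answer: Final position: (row=2, col=2)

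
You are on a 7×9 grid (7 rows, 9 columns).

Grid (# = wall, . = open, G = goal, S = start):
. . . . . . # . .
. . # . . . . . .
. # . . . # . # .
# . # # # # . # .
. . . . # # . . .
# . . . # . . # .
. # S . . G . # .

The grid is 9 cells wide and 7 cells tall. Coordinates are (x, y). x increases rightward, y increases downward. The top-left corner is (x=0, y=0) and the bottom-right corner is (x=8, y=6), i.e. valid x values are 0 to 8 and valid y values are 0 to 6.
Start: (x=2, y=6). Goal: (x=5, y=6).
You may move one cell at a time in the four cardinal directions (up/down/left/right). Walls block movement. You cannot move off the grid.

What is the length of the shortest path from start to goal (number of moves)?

BFS from (x=2, y=6) until reaching (x=5, y=6):
  Distance 0: (x=2, y=6)
  Distance 1: (x=2, y=5), (x=3, y=6)
  Distance 2: (x=2, y=4), (x=1, y=5), (x=3, y=5), (x=4, y=6)
  Distance 3: (x=1, y=4), (x=3, y=4), (x=5, y=6)  <- goal reached here
One shortest path (3 moves): (x=2, y=6) -> (x=3, y=6) -> (x=4, y=6) -> (x=5, y=6)

Answer: Shortest path length: 3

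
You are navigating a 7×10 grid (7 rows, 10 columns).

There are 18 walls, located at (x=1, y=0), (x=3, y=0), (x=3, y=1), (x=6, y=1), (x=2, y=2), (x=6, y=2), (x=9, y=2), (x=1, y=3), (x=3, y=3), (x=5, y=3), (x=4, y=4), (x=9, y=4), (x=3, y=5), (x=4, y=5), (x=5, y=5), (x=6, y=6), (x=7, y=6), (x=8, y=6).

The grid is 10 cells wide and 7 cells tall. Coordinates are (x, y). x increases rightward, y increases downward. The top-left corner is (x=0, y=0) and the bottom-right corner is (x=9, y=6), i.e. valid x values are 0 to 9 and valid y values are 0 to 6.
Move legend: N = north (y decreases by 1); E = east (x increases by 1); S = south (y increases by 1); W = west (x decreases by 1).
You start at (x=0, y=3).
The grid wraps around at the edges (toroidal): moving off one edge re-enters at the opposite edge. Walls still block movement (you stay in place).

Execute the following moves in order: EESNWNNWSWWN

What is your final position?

Answer: Final position: (x=6, y=3)

Derivation:
Start: (x=0, y=3)
  E (east): blocked, stay at (x=0, y=3)
  E (east): blocked, stay at (x=0, y=3)
  S (south): (x=0, y=3) -> (x=0, y=4)
  N (north): (x=0, y=4) -> (x=0, y=3)
  W (west): (x=0, y=3) -> (x=9, y=3)
  N (north): blocked, stay at (x=9, y=3)
  N (north): blocked, stay at (x=9, y=3)
  W (west): (x=9, y=3) -> (x=8, y=3)
  S (south): (x=8, y=3) -> (x=8, y=4)
  W (west): (x=8, y=4) -> (x=7, y=4)
  W (west): (x=7, y=4) -> (x=6, y=4)
  N (north): (x=6, y=4) -> (x=6, y=3)
Final: (x=6, y=3)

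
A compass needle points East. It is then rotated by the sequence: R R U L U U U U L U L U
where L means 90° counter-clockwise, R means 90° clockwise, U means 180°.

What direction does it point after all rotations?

Start: East
  R (right (90° clockwise)) -> South
  R (right (90° clockwise)) -> West
  U (U-turn (180°)) -> East
  L (left (90° counter-clockwise)) -> North
  U (U-turn (180°)) -> South
  U (U-turn (180°)) -> North
  U (U-turn (180°)) -> South
  U (U-turn (180°)) -> North
  L (left (90° counter-clockwise)) -> West
  U (U-turn (180°)) -> East
  L (left (90° counter-clockwise)) -> North
  U (U-turn (180°)) -> South
Final: South

Answer: Final heading: South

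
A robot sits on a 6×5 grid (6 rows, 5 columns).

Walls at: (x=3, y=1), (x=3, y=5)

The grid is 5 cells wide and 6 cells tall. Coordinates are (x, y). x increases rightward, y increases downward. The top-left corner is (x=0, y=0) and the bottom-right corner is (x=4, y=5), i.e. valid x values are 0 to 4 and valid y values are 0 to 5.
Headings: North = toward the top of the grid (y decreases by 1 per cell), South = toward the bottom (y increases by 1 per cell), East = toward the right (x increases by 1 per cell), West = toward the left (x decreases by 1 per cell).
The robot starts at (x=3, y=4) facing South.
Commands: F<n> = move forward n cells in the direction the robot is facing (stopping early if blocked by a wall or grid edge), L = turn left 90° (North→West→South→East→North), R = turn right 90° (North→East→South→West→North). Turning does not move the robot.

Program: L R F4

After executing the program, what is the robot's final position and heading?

Answer: Final position: (x=3, y=4), facing South

Derivation:
Start: (x=3, y=4), facing South
  L: turn left, now facing East
  R: turn right, now facing South
  F4: move forward 0/4 (blocked), now at (x=3, y=4)
Final: (x=3, y=4), facing South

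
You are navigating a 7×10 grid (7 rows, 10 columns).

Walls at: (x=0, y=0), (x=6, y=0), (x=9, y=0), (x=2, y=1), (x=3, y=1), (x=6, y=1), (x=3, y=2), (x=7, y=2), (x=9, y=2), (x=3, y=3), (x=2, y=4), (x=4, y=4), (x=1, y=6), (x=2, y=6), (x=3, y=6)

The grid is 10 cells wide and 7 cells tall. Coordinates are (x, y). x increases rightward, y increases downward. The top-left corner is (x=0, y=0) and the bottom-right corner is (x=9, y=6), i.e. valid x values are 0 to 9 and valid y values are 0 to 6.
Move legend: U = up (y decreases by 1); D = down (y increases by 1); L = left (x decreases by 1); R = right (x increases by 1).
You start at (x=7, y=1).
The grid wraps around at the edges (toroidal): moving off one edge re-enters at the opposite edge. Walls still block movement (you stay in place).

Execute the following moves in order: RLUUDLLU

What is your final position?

Start: (x=7, y=1)
  R (right): (x=7, y=1) -> (x=8, y=1)
  L (left): (x=8, y=1) -> (x=7, y=1)
  U (up): (x=7, y=1) -> (x=7, y=0)
  U (up): (x=7, y=0) -> (x=7, y=6)
  D (down): (x=7, y=6) -> (x=7, y=0)
  L (left): blocked, stay at (x=7, y=0)
  L (left): blocked, stay at (x=7, y=0)
  U (up): (x=7, y=0) -> (x=7, y=6)
Final: (x=7, y=6)

Answer: Final position: (x=7, y=6)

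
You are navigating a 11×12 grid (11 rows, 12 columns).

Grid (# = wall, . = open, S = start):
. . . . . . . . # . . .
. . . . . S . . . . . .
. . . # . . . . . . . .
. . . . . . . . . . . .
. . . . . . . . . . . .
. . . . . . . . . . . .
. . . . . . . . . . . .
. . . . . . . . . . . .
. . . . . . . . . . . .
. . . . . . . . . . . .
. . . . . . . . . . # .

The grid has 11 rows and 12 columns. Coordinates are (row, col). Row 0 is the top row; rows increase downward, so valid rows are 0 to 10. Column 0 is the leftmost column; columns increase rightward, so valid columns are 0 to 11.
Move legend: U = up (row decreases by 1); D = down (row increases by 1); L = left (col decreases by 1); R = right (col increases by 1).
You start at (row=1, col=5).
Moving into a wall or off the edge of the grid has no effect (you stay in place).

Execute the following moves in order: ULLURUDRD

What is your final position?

Start: (row=1, col=5)
  U (up): (row=1, col=5) -> (row=0, col=5)
  L (left): (row=0, col=5) -> (row=0, col=4)
  L (left): (row=0, col=4) -> (row=0, col=3)
  U (up): blocked, stay at (row=0, col=3)
  R (right): (row=0, col=3) -> (row=0, col=4)
  U (up): blocked, stay at (row=0, col=4)
  D (down): (row=0, col=4) -> (row=1, col=4)
  R (right): (row=1, col=4) -> (row=1, col=5)
  D (down): (row=1, col=5) -> (row=2, col=5)
Final: (row=2, col=5)

Answer: Final position: (row=2, col=5)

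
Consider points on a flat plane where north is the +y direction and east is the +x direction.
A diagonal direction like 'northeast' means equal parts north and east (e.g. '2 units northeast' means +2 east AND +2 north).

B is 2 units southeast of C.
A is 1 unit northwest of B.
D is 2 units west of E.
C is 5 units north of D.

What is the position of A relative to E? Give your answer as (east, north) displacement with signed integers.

Place E at the origin (east=0, north=0).
  D is 2 units west of E: delta (east=-2, north=+0); D at (east=-2, north=0).
  C is 5 units north of D: delta (east=+0, north=+5); C at (east=-2, north=5).
  B is 2 units southeast of C: delta (east=+2, north=-2); B at (east=0, north=3).
  A is 1 unit northwest of B: delta (east=-1, north=+1); A at (east=-1, north=4).
Therefore A relative to E: (east=-1, north=4).

Answer: A is at (east=-1, north=4) relative to E.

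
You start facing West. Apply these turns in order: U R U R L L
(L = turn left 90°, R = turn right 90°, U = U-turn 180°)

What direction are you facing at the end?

Start: West
  U (U-turn (180°)) -> East
  R (right (90° clockwise)) -> South
  U (U-turn (180°)) -> North
  R (right (90° clockwise)) -> East
  L (left (90° counter-clockwise)) -> North
  L (left (90° counter-clockwise)) -> West
Final: West

Answer: Final heading: West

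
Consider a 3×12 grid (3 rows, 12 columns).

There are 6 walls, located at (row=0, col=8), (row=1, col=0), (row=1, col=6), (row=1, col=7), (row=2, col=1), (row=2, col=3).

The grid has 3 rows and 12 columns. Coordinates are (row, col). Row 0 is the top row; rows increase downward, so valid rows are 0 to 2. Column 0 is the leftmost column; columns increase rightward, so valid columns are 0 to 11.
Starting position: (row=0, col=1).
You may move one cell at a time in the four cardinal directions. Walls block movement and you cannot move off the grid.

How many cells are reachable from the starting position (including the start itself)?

BFS flood-fill from (row=0, col=1):
  Distance 0: (row=0, col=1)
  Distance 1: (row=0, col=0), (row=0, col=2), (row=1, col=1)
  Distance 2: (row=0, col=3), (row=1, col=2)
  Distance 3: (row=0, col=4), (row=1, col=3), (row=2, col=2)
  Distance 4: (row=0, col=5), (row=1, col=4)
  Distance 5: (row=0, col=6), (row=1, col=5), (row=2, col=4)
  Distance 6: (row=0, col=7), (row=2, col=5)
  Distance 7: (row=2, col=6)
  Distance 8: (row=2, col=7)
  Distance 9: (row=2, col=8)
  Distance 10: (row=1, col=8), (row=2, col=9)
  Distance 11: (row=1, col=9), (row=2, col=10)
  Distance 12: (row=0, col=9), (row=1, col=10), (row=2, col=11)
  Distance 13: (row=0, col=10), (row=1, col=11)
  Distance 14: (row=0, col=11)
Total reachable: 29 (grid has 30 open cells total)

Answer: Reachable cells: 29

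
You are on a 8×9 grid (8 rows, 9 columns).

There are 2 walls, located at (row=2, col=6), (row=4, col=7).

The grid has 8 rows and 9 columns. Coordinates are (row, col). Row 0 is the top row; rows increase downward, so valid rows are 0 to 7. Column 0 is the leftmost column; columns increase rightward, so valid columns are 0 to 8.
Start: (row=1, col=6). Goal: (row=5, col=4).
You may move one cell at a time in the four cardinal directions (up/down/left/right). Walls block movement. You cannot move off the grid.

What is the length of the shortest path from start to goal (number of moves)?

Answer: Shortest path length: 6

Derivation:
BFS from (row=1, col=6) until reaching (row=5, col=4):
  Distance 0: (row=1, col=6)
  Distance 1: (row=0, col=6), (row=1, col=5), (row=1, col=7)
  Distance 2: (row=0, col=5), (row=0, col=7), (row=1, col=4), (row=1, col=8), (row=2, col=5), (row=2, col=7)
  Distance 3: (row=0, col=4), (row=0, col=8), (row=1, col=3), (row=2, col=4), (row=2, col=8), (row=3, col=5), (row=3, col=7)
  Distance 4: (row=0, col=3), (row=1, col=2), (row=2, col=3), (row=3, col=4), (row=3, col=6), (row=3, col=8), (row=4, col=5)
  Distance 5: (row=0, col=2), (row=1, col=1), (row=2, col=2), (row=3, col=3), (row=4, col=4), (row=4, col=6), (row=4, col=8), (row=5, col=5)
  Distance 6: (row=0, col=1), (row=1, col=0), (row=2, col=1), (row=3, col=2), (row=4, col=3), (row=5, col=4), (row=5, col=6), (row=5, col=8), (row=6, col=5)  <- goal reached here
One shortest path (6 moves): (row=1, col=6) -> (row=1, col=5) -> (row=1, col=4) -> (row=2, col=4) -> (row=3, col=4) -> (row=4, col=4) -> (row=5, col=4)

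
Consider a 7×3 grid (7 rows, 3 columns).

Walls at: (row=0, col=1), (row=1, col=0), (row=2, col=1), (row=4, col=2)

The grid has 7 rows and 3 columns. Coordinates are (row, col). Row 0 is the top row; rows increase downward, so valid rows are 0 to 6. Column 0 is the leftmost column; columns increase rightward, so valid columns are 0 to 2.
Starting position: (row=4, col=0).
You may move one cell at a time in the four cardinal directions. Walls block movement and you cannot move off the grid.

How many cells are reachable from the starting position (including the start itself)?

Answer: Reachable cells: 16

Derivation:
BFS flood-fill from (row=4, col=0):
  Distance 0: (row=4, col=0)
  Distance 1: (row=3, col=0), (row=4, col=1), (row=5, col=0)
  Distance 2: (row=2, col=0), (row=3, col=1), (row=5, col=1), (row=6, col=0)
  Distance 3: (row=3, col=2), (row=5, col=2), (row=6, col=1)
  Distance 4: (row=2, col=2), (row=6, col=2)
  Distance 5: (row=1, col=2)
  Distance 6: (row=0, col=2), (row=1, col=1)
Total reachable: 16 (grid has 17 open cells total)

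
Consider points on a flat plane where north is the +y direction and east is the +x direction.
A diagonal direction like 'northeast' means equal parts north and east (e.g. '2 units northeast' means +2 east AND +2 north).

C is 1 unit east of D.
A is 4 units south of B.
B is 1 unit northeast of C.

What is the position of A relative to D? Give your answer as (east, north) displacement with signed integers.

Place D at the origin (east=0, north=0).
  C is 1 unit east of D: delta (east=+1, north=+0); C at (east=1, north=0).
  B is 1 unit northeast of C: delta (east=+1, north=+1); B at (east=2, north=1).
  A is 4 units south of B: delta (east=+0, north=-4); A at (east=2, north=-3).
Therefore A relative to D: (east=2, north=-3).

Answer: A is at (east=2, north=-3) relative to D.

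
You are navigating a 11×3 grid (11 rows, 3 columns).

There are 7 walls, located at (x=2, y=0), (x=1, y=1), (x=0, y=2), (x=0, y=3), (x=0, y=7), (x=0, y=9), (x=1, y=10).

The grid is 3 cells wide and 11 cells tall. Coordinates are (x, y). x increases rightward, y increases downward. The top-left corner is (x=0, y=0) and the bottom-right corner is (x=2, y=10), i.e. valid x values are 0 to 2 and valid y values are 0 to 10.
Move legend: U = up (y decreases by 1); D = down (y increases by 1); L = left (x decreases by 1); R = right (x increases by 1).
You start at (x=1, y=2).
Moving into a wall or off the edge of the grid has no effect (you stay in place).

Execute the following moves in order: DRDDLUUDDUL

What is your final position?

Answer: Final position: (x=0, y=4)

Derivation:
Start: (x=1, y=2)
  D (down): (x=1, y=2) -> (x=1, y=3)
  R (right): (x=1, y=3) -> (x=2, y=3)
  D (down): (x=2, y=3) -> (x=2, y=4)
  D (down): (x=2, y=4) -> (x=2, y=5)
  L (left): (x=2, y=5) -> (x=1, y=5)
  U (up): (x=1, y=5) -> (x=1, y=4)
  U (up): (x=1, y=4) -> (x=1, y=3)
  D (down): (x=1, y=3) -> (x=1, y=4)
  D (down): (x=1, y=4) -> (x=1, y=5)
  U (up): (x=1, y=5) -> (x=1, y=4)
  L (left): (x=1, y=4) -> (x=0, y=4)
Final: (x=0, y=4)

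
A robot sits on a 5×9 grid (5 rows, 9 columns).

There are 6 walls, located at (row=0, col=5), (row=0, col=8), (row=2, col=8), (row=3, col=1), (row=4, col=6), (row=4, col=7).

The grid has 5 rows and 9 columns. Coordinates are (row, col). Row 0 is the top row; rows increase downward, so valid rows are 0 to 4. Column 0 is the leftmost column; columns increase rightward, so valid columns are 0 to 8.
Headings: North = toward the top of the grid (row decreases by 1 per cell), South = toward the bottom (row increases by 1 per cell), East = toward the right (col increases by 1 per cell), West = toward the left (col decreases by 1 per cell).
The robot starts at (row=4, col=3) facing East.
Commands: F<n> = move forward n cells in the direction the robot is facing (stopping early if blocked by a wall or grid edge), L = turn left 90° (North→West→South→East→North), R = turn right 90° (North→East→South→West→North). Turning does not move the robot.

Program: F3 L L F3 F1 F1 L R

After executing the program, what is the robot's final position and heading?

Start: (row=4, col=3), facing East
  F3: move forward 2/3 (blocked), now at (row=4, col=5)
  L: turn left, now facing North
  L: turn left, now facing West
  F3: move forward 3, now at (row=4, col=2)
  F1: move forward 1, now at (row=4, col=1)
  F1: move forward 1, now at (row=4, col=0)
  L: turn left, now facing South
  R: turn right, now facing West
Final: (row=4, col=0), facing West

Answer: Final position: (row=4, col=0), facing West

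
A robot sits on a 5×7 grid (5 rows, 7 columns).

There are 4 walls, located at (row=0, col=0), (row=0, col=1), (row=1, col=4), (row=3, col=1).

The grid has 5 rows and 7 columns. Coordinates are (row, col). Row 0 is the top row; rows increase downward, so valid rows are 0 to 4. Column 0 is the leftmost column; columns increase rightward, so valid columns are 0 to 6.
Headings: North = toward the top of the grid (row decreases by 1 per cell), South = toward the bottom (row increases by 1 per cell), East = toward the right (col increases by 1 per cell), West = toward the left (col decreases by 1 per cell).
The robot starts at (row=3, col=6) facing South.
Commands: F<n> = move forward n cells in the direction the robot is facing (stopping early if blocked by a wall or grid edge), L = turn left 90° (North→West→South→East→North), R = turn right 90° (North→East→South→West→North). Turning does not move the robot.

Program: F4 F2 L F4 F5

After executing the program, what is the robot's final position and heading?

Answer: Final position: (row=4, col=6), facing East

Derivation:
Start: (row=3, col=6), facing South
  F4: move forward 1/4 (blocked), now at (row=4, col=6)
  F2: move forward 0/2 (blocked), now at (row=4, col=6)
  L: turn left, now facing East
  F4: move forward 0/4 (blocked), now at (row=4, col=6)
  F5: move forward 0/5 (blocked), now at (row=4, col=6)
Final: (row=4, col=6), facing East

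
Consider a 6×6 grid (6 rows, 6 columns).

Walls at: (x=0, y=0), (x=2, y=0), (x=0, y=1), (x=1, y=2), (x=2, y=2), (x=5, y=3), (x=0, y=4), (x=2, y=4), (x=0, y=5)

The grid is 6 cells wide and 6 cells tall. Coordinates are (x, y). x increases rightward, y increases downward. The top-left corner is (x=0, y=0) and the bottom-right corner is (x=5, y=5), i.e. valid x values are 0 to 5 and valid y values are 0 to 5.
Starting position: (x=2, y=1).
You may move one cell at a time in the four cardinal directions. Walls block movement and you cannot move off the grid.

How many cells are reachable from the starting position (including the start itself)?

Answer: Reachable cells: 27

Derivation:
BFS flood-fill from (x=2, y=1):
  Distance 0: (x=2, y=1)
  Distance 1: (x=1, y=1), (x=3, y=1)
  Distance 2: (x=1, y=0), (x=3, y=0), (x=4, y=1), (x=3, y=2)
  Distance 3: (x=4, y=0), (x=5, y=1), (x=4, y=2), (x=3, y=3)
  Distance 4: (x=5, y=0), (x=5, y=2), (x=2, y=3), (x=4, y=3), (x=3, y=4)
  Distance 5: (x=1, y=3), (x=4, y=4), (x=3, y=5)
  Distance 6: (x=0, y=3), (x=1, y=4), (x=5, y=4), (x=2, y=5), (x=4, y=5)
  Distance 7: (x=0, y=2), (x=1, y=5), (x=5, y=5)
Total reachable: 27 (grid has 27 open cells total)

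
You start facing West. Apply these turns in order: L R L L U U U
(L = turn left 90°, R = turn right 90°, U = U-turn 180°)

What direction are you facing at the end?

Answer: Final heading: West

Derivation:
Start: West
  L (left (90° counter-clockwise)) -> South
  R (right (90° clockwise)) -> West
  L (left (90° counter-clockwise)) -> South
  L (left (90° counter-clockwise)) -> East
  U (U-turn (180°)) -> West
  U (U-turn (180°)) -> East
  U (U-turn (180°)) -> West
Final: West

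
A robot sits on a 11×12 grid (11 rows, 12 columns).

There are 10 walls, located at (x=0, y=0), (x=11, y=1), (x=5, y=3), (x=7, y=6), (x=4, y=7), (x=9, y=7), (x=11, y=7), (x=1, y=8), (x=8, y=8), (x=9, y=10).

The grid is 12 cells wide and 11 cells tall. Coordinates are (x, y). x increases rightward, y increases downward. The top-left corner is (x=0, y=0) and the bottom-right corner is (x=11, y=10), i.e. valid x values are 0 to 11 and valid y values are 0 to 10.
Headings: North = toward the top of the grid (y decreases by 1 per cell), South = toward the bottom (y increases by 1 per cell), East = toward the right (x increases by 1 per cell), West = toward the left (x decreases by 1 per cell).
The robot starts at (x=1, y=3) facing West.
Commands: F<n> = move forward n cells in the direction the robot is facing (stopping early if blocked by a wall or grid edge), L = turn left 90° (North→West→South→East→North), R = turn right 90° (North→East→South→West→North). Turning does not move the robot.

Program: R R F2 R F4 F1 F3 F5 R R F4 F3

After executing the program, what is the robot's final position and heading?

Start: (x=1, y=3), facing West
  R: turn right, now facing North
  R: turn right, now facing East
  F2: move forward 2, now at (x=3, y=3)
  R: turn right, now facing South
  F4: move forward 4, now at (x=3, y=7)
  F1: move forward 1, now at (x=3, y=8)
  F3: move forward 2/3 (blocked), now at (x=3, y=10)
  F5: move forward 0/5 (blocked), now at (x=3, y=10)
  R: turn right, now facing West
  R: turn right, now facing North
  F4: move forward 4, now at (x=3, y=6)
  F3: move forward 3, now at (x=3, y=3)
Final: (x=3, y=3), facing North

Answer: Final position: (x=3, y=3), facing North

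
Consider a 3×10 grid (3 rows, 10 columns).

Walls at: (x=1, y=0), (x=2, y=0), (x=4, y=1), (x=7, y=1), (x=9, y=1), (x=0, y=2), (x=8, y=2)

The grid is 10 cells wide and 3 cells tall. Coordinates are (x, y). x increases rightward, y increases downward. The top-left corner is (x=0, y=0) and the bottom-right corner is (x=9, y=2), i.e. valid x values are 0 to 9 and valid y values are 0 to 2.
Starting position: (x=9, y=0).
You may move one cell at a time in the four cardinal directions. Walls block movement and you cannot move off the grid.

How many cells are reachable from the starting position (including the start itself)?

BFS flood-fill from (x=9, y=0):
  Distance 0: (x=9, y=0)
  Distance 1: (x=8, y=0)
  Distance 2: (x=7, y=0), (x=8, y=1)
  Distance 3: (x=6, y=0)
  Distance 4: (x=5, y=0), (x=6, y=1)
  Distance 5: (x=4, y=0), (x=5, y=1), (x=6, y=2)
  Distance 6: (x=3, y=0), (x=5, y=2), (x=7, y=2)
  Distance 7: (x=3, y=1), (x=4, y=2)
  Distance 8: (x=2, y=1), (x=3, y=2)
  Distance 9: (x=1, y=1), (x=2, y=2)
  Distance 10: (x=0, y=1), (x=1, y=2)
  Distance 11: (x=0, y=0)
Total reachable: 22 (grid has 23 open cells total)

Answer: Reachable cells: 22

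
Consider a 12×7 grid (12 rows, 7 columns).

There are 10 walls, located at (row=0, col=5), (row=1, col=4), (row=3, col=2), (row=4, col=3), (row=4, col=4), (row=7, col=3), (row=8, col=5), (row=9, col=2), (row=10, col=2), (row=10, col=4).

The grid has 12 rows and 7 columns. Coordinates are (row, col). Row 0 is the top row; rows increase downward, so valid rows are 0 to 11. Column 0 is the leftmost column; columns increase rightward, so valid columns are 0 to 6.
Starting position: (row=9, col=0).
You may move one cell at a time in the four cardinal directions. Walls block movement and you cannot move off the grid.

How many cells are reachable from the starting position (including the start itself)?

BFS flood-fill from (row=9, col=0):
  Distance 0: (row=9, col=0)
  Distance 1: (row=8, col=0), (row=9, col=1), (row=10, col=0)
  Distance 2: (row=7, col=0), (row=8, col=1), (row=10, col=1), (row=11, col=0)
  Distance 3: (row=6, col=0), (row=7, col=1), (row=8, col=2), (row=11, col=1)
  Distance 4: (row=5, col=0), (row=6, col=1), (row=7, col=2), (row=8, col=3), (row=11, col=2)
  Distance 5: (row=4, col=0), (row=5, col=1), (row=6, col=2), (row=8, col=4), (row=9, col=3), (row=11, col=3)
  Distance 6: (row=3, col=0), (row=4, col=1), (row=5, col=2), (row=6, col=3), (row=7, col=4), (row=9, col=4), (row=10, col=3), (row=11, col=4)
  Distance 7: (row=2, col=0), (row=3, col=1), (row=4, col=2), (row=5, col=3), (row=6, col=4), (row=7, col=5), (row=9, col=5), (row=11, col=5)
  Distance 8: (row=1, col=0), (row=2, col=1), (row=5, col=4), (row=6, col=5), (row=7, col=6), (row=9, col=6), (row=10, col=5), (row=11, col=6)
  Distance 9: (row=0, col=0), (row=1, col=1), (row=2, col=2), (row=5, col=5), (row=6, col=6), (row=8, col=6), (row=10, col=6)
  Distance 10: (row=0, col=1), (row=1, col=2), (row=2, col=3), (row=4, col=5), (row=5, col=6)
  Distance 11: (row=0, col=2), (row=1, col=3), (row=2, col=4), (row=3, col=3), (row=3, col=5), (row=4, col=6)
  Distance 12: (row=0, col=3), (row=2, col=5), (row=3, col=4), (row=3, col=6)
  Distance 13: (row=0, col=4), (row=1, col=5), (row=2, col=6)
  Distance 14: (row=1, col=6)
  Distance 15: (row=0, col=6)
Total reachable: 74 (grid has 74 open cells total)

Answer: Reachable cells: 74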